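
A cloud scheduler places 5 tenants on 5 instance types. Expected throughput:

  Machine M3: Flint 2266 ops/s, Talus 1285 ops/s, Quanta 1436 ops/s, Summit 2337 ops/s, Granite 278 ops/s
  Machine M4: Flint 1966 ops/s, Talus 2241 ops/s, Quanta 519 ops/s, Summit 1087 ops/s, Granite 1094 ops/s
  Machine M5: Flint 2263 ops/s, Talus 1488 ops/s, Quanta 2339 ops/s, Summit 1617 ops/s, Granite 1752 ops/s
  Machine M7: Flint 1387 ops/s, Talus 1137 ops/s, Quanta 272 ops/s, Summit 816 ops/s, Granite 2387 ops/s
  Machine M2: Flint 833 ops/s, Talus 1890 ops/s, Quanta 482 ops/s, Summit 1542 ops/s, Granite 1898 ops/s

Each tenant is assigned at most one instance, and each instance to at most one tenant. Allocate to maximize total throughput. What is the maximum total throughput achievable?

Maximum total: 10919 ops/s

Optimal: Flint→Machine M4 (1966 ops/s), Talus→Machine M2 (1890 ops/s), Quanta→Machine M5 (2339 ops/s), Summit→Machine M3 (2337 ops/s), Granite→Machine M7 (2387 ops/s) — total 1966+1890+2339+2337+2387 = 10919 ops/s.
Row-greedy (each tenant in turn takes its best remaining instance) gives 10775 ops/s, worse by 144.
Swapping Quanta↔Talus (Quanta→Machine M2 482 ops/s, Talus→Machine M5 1488 ops/s) loses 2259.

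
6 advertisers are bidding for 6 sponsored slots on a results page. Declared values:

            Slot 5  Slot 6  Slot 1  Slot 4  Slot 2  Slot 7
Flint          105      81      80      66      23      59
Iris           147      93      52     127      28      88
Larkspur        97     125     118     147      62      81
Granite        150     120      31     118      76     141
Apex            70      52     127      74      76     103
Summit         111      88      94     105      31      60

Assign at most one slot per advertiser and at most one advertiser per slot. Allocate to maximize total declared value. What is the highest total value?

Maximum total: $686

This is the linear assignment problem.
Optimal: Flint→Slot 6 ($81), Iris→Slot 5 ($147), Larkspur→Slot 4 ($147), Granite→Slot 7 ($141), Apex→Slot 2 ($76), Summit→Slot 1 ($94) — total 81+147+147+141+76+94 = $686.
Row-greedy (each advertiser in turn takes its best remaining slot) gives $656, worse by 30.
Swapping Summit↔Larkspur (Summit→Slot 4 $105, Larkspur→Slot 1 $118) loses 18.
No other one-to-one assignment exceeds $686.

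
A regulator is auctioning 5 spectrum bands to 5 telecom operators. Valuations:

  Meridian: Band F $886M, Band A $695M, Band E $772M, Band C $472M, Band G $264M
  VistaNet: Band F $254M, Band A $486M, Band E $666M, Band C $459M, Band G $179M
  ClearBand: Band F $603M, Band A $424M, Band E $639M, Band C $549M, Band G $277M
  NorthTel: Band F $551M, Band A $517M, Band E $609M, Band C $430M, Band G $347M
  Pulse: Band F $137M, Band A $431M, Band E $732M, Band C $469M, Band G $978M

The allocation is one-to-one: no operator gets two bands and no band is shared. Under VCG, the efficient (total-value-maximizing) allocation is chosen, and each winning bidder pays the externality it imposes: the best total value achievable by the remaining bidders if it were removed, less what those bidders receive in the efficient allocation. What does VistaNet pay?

VistaNet pays $92M.

Efficient allocation: Meridian→Band F ($886M), VistaNet→Band E ($666M), ClearBand→Band C ($549M), NorthTel→Band A ($517M), Pulse→Band G ($978M); total welfare W = $3596M.
VistaNet receives Band E at value $666M, so the others get W − 666 = $2930M.
Without VistaNet: best allocation of the remaining 4 bidders over all 5 bands is Meridian→Band F ($886M), ClearBand→Band C ($549M), NorthTel→Band E ($609M), Pulse→Band G ($978M), total $3022M.
VCG payment = (others' best without VistaNet) − (others' welfare with VistaNet) = 3022 − 2930 = $92M.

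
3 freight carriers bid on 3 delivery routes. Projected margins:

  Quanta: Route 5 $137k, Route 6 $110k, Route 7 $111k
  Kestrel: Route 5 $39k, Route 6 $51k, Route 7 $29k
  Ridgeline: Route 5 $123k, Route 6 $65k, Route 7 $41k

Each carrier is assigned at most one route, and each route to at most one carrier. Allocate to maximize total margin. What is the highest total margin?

Max total: $285k

This is the linear assignment problem.
Optimal: Quanta→Route 7 ($111k), Kestrel→Route 6 ($51k), Ridgeline→Route 5 ($123k) — total 111+51+123 = $285k.
Column-greedy (each route in turn goes to its best remaining carrier) gives $231k, worse by 54.
No other one-to-one assignment exceeds $285k.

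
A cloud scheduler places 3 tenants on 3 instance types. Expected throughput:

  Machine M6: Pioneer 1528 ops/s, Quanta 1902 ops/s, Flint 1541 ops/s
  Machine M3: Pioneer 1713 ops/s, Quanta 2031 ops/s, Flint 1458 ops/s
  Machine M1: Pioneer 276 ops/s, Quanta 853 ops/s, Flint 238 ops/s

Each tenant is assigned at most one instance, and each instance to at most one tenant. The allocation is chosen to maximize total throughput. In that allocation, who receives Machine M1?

This is a one-to-one assignment (maximum-weight bipartite matching).
Optimal: Pioneer→Machine M3 (1713 ops/s), Quanta→Machine M1 (853 ops/s), Flint→Machine M6 (1541 ops/s) — total 1713+853+1541 = 4107 ops/s.
Row-greedy (each tenant in turn takes its best remaining instance) gives 3853 ops/s, worse by 254.
Next-best assignment: Pioneer→Machine M3, Quanta→Machine M6, Flint→Machine M1 = 3853 ops/s.
Quanta's own top instance is Machine M3 (2031 ops/s), but forcing Quanta→Machine M3 and reassigning the rest optimally gives only 3848 ops/s — worse by 259.

Quanta receives Machine M1.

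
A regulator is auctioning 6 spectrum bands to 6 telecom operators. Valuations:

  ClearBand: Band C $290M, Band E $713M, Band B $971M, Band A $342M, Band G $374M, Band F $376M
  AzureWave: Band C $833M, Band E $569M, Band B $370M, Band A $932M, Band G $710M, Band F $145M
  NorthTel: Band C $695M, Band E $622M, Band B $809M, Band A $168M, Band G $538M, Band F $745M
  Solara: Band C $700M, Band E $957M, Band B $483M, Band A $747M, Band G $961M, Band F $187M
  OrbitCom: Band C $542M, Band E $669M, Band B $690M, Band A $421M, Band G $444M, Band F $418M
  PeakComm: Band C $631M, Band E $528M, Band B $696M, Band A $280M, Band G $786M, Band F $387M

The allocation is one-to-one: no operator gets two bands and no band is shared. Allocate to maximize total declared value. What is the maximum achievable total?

Optimal: ClearBand→Band B ($971M), AzureWave→Band A ($932M), NorthTel→Band F ($745M), Solara→Band E ($957M), OrbitCom→Band C ($542M), PeakComm→Band G ($786M) — total 971+932+745+957+542+786 = $4933M.
Row-greedy (each operator in turn takes its best remaining band) gives $4909M, worse by 24.
Swapping PeakComm↔AzureWave (PeakComm→Band A $280M, AzureWave→Band G $710M) loses 728.

Max total: $4933M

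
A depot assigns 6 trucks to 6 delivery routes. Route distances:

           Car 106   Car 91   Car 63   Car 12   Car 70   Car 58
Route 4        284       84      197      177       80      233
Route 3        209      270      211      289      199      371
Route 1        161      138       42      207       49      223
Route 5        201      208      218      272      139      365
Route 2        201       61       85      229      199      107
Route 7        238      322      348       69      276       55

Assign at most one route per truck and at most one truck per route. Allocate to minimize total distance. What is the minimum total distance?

Optimal: Car 106→Route 3 (209 km), Car 91→Route 4 (84 km), Car 63→Route 1 (42 km), Car 12→Route 7 (69 km), Car 70→Route 5 (139 km), Car 58→Route 2 (107 km) — total 209+84+42+69+139+107 = 650 km.
Column-greedy (each route in turn goes to its cheapest remaining truck) gives 715 km, worse by 65.
Next-best assignment: Car 106→Route 3, Car 91→Route 2, Car 63→Route 1, Car 12→Route 4, Car 70→Route 5, Car 58→Route 7 = 683 km.

Minimum total: 650 km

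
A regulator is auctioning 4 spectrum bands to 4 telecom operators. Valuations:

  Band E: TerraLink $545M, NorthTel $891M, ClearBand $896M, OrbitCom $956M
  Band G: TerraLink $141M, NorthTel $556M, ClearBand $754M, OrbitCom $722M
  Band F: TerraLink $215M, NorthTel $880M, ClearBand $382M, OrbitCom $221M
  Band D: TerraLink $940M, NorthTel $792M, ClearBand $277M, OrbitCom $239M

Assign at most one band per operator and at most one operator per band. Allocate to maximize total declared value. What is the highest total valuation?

Max total: $3530M

Optimal: TerraLink→Band D ($940M), NorthTel→Band F ($880M), ClearBand→Band G ($754M), OrbitCom→Band E ($956M) — total 940+880+754+956 = $3530M.
Row-greedy (each operator in turn takes its best remaining band) gives $2806M, worse by 724.
No other one-to-one assignment exceeds $3530M.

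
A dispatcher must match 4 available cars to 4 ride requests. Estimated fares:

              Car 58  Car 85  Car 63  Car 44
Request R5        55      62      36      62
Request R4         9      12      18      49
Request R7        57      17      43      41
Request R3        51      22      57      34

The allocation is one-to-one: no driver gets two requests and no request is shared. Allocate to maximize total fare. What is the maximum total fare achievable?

Treat this as an assignment problem: match each driver to one request.
Optimal: Car 58→Request R7 ($57), Car 85→Request R5 ($62), Car 63→Request R3 ($57), Car 44→Request R4 ($49) — total 57+62+57+49 = $225.

Maximum total: $225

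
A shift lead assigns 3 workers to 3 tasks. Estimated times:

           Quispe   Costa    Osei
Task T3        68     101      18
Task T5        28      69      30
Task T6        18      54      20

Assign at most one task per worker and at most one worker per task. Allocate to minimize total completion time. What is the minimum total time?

Optimal: Quispe→Task T5 (28 min), Costa→Task T6 (54 min), Osei→Task T3 (18 min) — total 28+54+18 = 100 min.
Row-greedy (each worker in turn takes its cheapest remaining task) gives 105 min, worse by 5.

Min total: 100 min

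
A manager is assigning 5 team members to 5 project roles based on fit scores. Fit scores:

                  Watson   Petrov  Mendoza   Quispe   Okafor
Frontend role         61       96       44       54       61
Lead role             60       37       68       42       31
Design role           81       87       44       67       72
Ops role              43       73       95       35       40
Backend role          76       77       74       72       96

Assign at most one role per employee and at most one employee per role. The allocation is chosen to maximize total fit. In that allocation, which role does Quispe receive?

Quispe receives Design role.

This is a one-to-one assignment (maximum-weight bipartite matching).
Optimal: Watson→Lead role (60 pts), Petrov→Frontend role (96 pts), Mendoza→Ops role (95 pts), Quispe→Design role (67 pts), Okafor→Backend role (96 pts) — total 60+96+95+67+96 = 414 pts.
Max-entry greedy (repeatedly take the single best remaining cell) gives 410 pts, worse by 4.
Next-best assignment: Watson→Design role, Petrov→Frontend role, Mendoza→Ops role, Quispe→Lead role, Okafor→Backend role = 410 pts.
No other one-to-one assignment exceeds 414 pts.
Quispe's own top role is Backend role (72 pts), but forcing Quispe→Backend role and reassigning the rest optimally gives only 395 pts — worse by 19.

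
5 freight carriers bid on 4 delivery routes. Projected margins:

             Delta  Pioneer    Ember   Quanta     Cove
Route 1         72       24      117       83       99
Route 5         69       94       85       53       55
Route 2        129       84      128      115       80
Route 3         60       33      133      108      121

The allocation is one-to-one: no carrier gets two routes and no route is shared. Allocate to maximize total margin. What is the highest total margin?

Maximum total: $461k

This is the linear assignment problem.
Optimal: Ember→Route 1 ($117k), Pioneer→Route 5 ($94k), Delta→Route 2 ($129k), Cove→Route 3 ($121k) — total 117+94+129+121 = $461k.
Row-greedy (each carrier in turn takes its best remaining route) gives $439k, worse by 22.
Next-best assignment: Cove→Route 1, Pioneer→Route 5, Delta→Route 2, Ember→Route 3 = $455k.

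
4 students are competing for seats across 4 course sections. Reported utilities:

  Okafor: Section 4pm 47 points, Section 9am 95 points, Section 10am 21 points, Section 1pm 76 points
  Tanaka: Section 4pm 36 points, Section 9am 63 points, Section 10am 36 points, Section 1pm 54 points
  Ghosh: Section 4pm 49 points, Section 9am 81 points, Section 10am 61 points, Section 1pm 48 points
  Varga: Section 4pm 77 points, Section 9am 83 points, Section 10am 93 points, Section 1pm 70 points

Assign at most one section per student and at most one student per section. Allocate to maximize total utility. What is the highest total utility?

Max total: 291 points

This is a one-to-one assignment (maximum-weight bipartite matching).
Optimal: Okafor→Section 9am (95 points), Tanaka→Section 1pm (54 points), Ghosh→Section 4pm (49 points), Varga→Section 10am (93 points) — total 95+54+49+93 = 291 points.
Row-greedy (each student in turn takes its best remaining section) gives 287 points, worse by 4.
Swapping Tanaka↔Varga (Tanaka→Section 10am 36 points, Varga→Section 1pm 70 points) loses 41.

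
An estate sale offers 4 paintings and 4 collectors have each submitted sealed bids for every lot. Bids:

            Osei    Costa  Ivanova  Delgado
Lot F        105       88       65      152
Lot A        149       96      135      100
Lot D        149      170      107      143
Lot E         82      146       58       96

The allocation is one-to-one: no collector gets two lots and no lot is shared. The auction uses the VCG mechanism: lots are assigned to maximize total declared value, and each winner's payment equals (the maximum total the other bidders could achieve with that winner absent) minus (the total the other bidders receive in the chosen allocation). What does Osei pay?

Osei pays $24.

Efficient allocation: Osei→Lot D ($149), Costa→Lot E ($146), Ivanova→Lot A ($135), Delgado→Lot F ($152); total welfare W = $582.
Osei receives Lot D at value $149, so the others get W − 149 = $433.
Without Osei: best allocation of the remaining 3 bidders over all 4 lots is Costa→Lot D ($170), Ivanova→Lot A ($135), Delgado→Lot F ($152), total $457.
VCG payment = (others' best without Osei) − (others' welfare with Osei) = 457 − 433 = $24.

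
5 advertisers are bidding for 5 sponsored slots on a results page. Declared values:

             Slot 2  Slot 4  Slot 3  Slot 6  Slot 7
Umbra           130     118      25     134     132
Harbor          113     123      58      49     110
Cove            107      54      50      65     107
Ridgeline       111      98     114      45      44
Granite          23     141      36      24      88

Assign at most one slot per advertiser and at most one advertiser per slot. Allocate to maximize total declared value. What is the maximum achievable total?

Maximum total: $609

Optimal: Umbra→Slot 6 ($134), Harbor→Slot 2 ($113), Cove→Slot 7 ($107), Ridgeline→Slot 3 ($114), Granite→Slot 4 ($141) — total 134+113+107+114+141 = $609.
Row-greedy (each advertiser in turn takes its best remaining slot) gives $566, worse by 43.
Next-best assignment: Umbra→Slot 6, Harbor→Slot 7, Cove→Slot 2, Ridgeline→Slot 3, Granite→Slot 4 = $606.
Swapping Umbra↔Cove (Umbra→Slot 7 $132, Cove→Slot 6 $65) loses 44.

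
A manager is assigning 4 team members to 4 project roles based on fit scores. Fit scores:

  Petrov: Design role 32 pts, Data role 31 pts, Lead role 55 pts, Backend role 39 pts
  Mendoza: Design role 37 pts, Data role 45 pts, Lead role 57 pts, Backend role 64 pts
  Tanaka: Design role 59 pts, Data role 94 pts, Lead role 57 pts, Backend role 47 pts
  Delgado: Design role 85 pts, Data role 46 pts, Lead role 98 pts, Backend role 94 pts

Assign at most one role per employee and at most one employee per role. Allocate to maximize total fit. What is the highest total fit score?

This is the linear assignment problem.
Optimal: Petrov→Lead role (55 pts), Mendoza→Backend role (64 pts), Tanaka→Data role (94 pts), Delgado→Design role (85 pts) — total 55+64+94+85 = 298 pts.
Max-entry greedy (repeatedly take the single best remaining cell) gives 288 pts, worse by 10.
Next-best assignment: Petrov→Design role, Mendoza→Backend role, Tanaka→Data role, Delgado→Lead role = 288 pts.

Maximum total: 298 pts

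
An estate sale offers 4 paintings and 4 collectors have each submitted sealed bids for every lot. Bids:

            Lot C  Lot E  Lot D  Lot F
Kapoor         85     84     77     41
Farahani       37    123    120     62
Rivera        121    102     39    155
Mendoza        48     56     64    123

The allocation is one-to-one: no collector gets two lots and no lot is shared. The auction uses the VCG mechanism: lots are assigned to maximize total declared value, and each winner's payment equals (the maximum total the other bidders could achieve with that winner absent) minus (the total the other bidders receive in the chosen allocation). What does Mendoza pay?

Efficient allocation: Kapoor→Lot E ($84), Farahani→Lot D ($120), Rivera→Lot C ($121), Mendoza→Lot F ($123); total welfare W = $448.
Mendoza receives Lot F at value $123, so the others get W − 123 = $325.
Without Mendoza: best allocation of the remaining 3 bidders over all 4 lots is Kapoor→Lot C ($85), Farahani→Lot E ($123), Rivera→Lot F ($155), total $363.
VCG payment = (others' best without Mendoza) − (others' welfare with Mendoza) = 363 − 325 = $38.

Mendoza pays $38.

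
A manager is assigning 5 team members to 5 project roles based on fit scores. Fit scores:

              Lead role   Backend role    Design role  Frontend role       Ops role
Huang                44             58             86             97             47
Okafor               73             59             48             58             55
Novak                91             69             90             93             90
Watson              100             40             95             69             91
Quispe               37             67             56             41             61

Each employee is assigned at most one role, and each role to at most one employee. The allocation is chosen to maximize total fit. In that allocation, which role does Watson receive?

Optimal: Huang→Frontend role (97 pts), Okafor→Lead role (73 pts), Novak→Ops role (90 pts), Watson→Design role (95 pts), Quispe→Backend role (67 pts) — total 97+73+90+95+67 = 422 pts.
Every other assignment is strictly worse.
Watson's own top role is Lead role (100 pts), but forcing Watson→Lead role and reassigning the rest optimally gives only 409 pts — worse by 13.

Watson receives Design role.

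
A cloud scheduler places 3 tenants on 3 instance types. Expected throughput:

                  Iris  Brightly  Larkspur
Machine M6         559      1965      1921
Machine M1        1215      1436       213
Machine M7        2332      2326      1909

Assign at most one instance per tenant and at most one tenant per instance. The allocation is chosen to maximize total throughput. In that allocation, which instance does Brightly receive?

Optimal: Iris→Machine M7 (2332 ops/s), Brightly→Machine M1 (1436 ops/s), Larkspur→Machine M6 (1921 ops/s) — total 2332+1436+1921 = 5689 ops/s.
Row-greedy (each tenant in turn takes its best remaining instance) gives 4510 ops/s, worse by 1179.
Next-best assignment: Iris→Machine M1, Brightly→Machine M7, Larkspur→Machine M6 = 5462 ops/s.
Swapping Brightly↔Larkspur (Brightly→Machine M6 1965 ops/s, Larkspur→Machine M1 213 ops/s) loses 1179.
Brightly's own top instance is Machine M7 (2326 ops/s), but forcing Brightly→Machine M7 and reassigning the rest optimally gives only 5462 ops/s — worse by 227.

Brightly receives Machine M1.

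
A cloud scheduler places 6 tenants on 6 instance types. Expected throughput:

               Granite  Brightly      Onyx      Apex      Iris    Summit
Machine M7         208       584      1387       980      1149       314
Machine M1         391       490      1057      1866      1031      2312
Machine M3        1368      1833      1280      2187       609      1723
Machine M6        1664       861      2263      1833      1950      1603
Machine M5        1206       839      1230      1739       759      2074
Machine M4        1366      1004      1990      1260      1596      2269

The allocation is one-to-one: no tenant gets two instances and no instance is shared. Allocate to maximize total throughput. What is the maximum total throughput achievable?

Max total: 10687 ops/s

Treat this as an assignment problem: match each tenant to one instance.
Optimal: Granite→Machine M6 (1664 ops/s), Brightly→Machine M3 (1833 ops/s), Onyx→Machine M4 (1990 ops/s), Apex→Machine M5 (1739 ops/s), Iris→Machine M7 (1149 ops/s), Summit→Machine M1 (2312 ops/s) — total 1664+1833+1990+1739+1149+2312 = 10687 ops/s.
Row-greedy (each tenant in turn takes its best remaining instance) gives 10576 ops/s, worse by 111.
Next-best assignment: Granite→Machine M4, Brightly→Machine M3, Onyx→Machine M6, Apex→Machine M5, Iris→Machine M7, Summit→Machine M1 = 10662 ops/s.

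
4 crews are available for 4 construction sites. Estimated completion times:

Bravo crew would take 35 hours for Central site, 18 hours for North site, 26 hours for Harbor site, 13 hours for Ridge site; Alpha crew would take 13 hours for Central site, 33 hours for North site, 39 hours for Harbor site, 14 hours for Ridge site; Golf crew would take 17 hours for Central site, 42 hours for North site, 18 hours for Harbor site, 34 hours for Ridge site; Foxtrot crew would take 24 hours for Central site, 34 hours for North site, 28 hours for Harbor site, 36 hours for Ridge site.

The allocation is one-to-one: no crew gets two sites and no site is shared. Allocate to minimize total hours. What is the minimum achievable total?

Minimum total: 74 hours

Treat this as an assignment problem: match each crew to one site.
Optimal: Bravo crew→North site (18 hours), Alpha crew→Ridge site (14 hours), Golf crew→Harbor site (18 hours), Foxtrot crew→Central site (24 hours) — total 18+14+18+24 = 74 hours.
Min-entry greedy (repeatedly take the single cheapest remaining cell) gives 78 hours, worse by 4.
No other one-to-one assignment undercuts 74 hours.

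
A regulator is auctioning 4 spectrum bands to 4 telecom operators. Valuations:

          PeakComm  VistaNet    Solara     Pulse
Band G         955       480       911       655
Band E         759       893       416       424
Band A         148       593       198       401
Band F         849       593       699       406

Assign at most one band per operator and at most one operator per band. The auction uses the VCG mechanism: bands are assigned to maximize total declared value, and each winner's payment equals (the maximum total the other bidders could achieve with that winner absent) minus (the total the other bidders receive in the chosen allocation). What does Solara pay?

Efficient allocation: PeakComm→Band F ($849M), VistaNet→Band E ($893M), Solara→Band G ($911M), Pulse→Band A ($401M); total welfare W = $3054M.
Solara receives Band G at value $911M, so the others get W − 911 = $2143M.
Without Solara: best allocation of the remaining 3 bidders over all 4 bands is PeakComm→Band F ($849M), VistaNet→Band E ($893M), Pulse→Band G ($655M), total $2397M.
VCG payment = (others' best without Solara) − (others' welfare with Solara) = 2397 − 2143 = $254M.

Solara pays $254M.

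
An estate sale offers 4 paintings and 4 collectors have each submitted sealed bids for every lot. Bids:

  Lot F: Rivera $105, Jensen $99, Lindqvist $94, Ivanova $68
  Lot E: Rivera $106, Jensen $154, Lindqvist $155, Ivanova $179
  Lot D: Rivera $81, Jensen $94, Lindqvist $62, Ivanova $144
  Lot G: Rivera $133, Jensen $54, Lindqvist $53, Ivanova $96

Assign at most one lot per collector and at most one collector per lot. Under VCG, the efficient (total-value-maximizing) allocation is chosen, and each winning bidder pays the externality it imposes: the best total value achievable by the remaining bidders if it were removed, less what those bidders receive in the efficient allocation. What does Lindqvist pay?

Lindqvist pays $55.

Efficient allocation: Rivera→Lot G ($133), Jensen→Lot F ($99), Lindqvist→Lot E ($155), Ivanova→Lot D ($144); total welfare W = $531.
Lindqvist receives Lot E at value $155, so the others get W − 155 = $376.
Without Lindqvist: best allocation of the remaining 3 bidders over all 4 lots is Rivera→Lot G ($133), Jensen→Lot E ($154), Ivanova→Lot D ($144), total $431.
VCG payment = (others' best without Lindqvist) − (others' welfare with Lindqvist) = 431 − 376 = $55.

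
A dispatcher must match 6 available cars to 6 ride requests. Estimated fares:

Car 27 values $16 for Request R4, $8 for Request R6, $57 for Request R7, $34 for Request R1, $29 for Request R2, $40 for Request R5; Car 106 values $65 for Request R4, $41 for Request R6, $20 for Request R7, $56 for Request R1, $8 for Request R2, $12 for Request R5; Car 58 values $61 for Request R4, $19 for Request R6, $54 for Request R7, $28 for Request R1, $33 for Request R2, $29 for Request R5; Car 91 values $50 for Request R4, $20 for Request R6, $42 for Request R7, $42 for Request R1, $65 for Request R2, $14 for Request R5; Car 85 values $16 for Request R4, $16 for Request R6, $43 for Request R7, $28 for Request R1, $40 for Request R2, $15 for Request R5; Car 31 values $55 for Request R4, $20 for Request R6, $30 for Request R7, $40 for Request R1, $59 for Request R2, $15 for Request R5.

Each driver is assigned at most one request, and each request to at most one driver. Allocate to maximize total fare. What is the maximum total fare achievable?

Optimal: Car 27→Request R5 ($40), Car 106→Request R6 ($41), Car 58→Request R4 ($61), Car 91→Request R2 ($65), Car 85→Request R7 ($43), Car 31→Request R1 ($40) — total 40+41+61+65+43+40 = $290.
Row-greedy (each driver in turn takes its best remaining request) gives $228, worse by 62.
Swapping Car 58↔Car 106 (Car 58→Request R6 $19, Car 106→Request R4 $65) loses 18.
Every other assignment is strictly worse.

Max total: $290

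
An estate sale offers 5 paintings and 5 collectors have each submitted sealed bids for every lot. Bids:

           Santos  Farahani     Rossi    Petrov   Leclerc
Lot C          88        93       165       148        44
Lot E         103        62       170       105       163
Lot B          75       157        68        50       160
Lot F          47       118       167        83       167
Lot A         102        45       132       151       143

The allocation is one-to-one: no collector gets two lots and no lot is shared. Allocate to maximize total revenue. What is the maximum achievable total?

Optimal: Santos→Lot A ($102), Farahani→Lot B ($157), Rossi→Lot E ($170), Petrov→Lot C ($148), Leclerc→Lot F ($167) — total 102+157+170+148+167 = $744.
Column-greedy (each lot in turn goes to its best remaining collector) gives $670, worse by 74.
Swapping Rossi↔Petrov (Rossi→Lot C $165, Petrov→Lot E $105) loses 48.
Checked against all permutations: $744 is optimal.

Maximum total: $744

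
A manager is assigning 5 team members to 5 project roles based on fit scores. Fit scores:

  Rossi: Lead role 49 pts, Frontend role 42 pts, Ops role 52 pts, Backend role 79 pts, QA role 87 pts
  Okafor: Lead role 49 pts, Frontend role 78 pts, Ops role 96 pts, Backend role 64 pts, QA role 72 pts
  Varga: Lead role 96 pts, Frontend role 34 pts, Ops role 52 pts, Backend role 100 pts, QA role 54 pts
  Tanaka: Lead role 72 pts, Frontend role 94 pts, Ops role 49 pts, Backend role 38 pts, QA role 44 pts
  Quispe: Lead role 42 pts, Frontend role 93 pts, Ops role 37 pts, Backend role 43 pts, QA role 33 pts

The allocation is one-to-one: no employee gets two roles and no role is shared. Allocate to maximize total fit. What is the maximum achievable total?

Max total: 448 pts

Optimal: Rossi→QA role (87 pts), Okafor→Ops role (96 pts), Varga→Backend role (100 pts), Tanaka→Lead role (72 pts), Quispe→Frontend role (93 pts) — total 87+96+100+72+93 = 448 pts.
Column-greedy (each role in turn goes to its best remaining employee) gives 398 pts, worse by 50.
Next-best assignment: Rossi→QA role, Okafor→Ops role, Varga→Backend role, Tanaka→Frontend role, Quispe→Lead role = 419 pts.
Checked against all permutations: 448 pts is optimal.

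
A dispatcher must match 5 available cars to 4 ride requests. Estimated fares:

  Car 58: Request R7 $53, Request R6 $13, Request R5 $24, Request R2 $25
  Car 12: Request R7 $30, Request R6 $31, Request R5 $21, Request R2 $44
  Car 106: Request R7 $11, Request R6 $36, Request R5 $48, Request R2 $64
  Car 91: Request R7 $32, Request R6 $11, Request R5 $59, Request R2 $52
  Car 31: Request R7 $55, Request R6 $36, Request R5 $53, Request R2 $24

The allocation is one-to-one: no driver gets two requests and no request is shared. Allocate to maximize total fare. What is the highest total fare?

Optimal: Car 58→Request R7 ($53), Car 31→Request R6 ($36), Car 91→Request R5 ($59), Car 106→Request R2 ($64) — total 53+36+59+64 = $212.
Checked against all permutations: $212 is optimal.

Maximum total: $212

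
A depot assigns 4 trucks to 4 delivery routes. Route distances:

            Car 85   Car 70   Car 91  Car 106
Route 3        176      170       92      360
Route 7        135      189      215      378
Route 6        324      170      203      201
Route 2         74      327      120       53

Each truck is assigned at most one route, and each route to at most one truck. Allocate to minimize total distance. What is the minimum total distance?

Optimal: Car 85→Route 7 (135 km), Car 70→Route 6 (170 km), Car 91→Route 3 (92 km), Car 106→Route 2 (53 km) — total 135+170+92+53 = 450 km.
Row-greedy (each truck in turn takes its cheapest remaining route) gives 825 km, worse by 375.

Min total: 450 km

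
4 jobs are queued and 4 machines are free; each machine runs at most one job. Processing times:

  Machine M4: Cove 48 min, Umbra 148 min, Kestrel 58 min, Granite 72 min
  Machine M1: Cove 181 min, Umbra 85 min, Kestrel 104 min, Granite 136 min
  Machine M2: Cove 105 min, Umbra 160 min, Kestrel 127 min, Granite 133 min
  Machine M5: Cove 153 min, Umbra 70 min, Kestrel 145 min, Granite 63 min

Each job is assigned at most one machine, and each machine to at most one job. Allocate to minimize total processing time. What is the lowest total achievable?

Minimum total: 311 min

Optimal: Cove→Machine M2 (105 min), Umbra→Machine M1 (85 min), Kestrel→Machine M4 (58 min), Granite→Machine M5 (63 min) — total 105+85+58+63 = 311 min.
Row-greedy (each job in turn takes its cheapest remaining machine) gives 355 min, worse by 44.
Next-best assignment: Cove→Machine M4, Umbra→Machine M1, Kestrel→Machine M2, Granite→Machine M5 = 323 min.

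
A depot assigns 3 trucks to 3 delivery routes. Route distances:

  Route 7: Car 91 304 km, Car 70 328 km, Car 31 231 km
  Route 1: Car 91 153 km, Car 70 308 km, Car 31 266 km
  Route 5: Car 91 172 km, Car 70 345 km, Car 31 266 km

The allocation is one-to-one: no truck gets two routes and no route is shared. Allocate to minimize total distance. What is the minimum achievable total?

Minimum total: 711 km

Treat this as an assignment problem: match each truck to one route.
Optimal: Car 91→Route 5 (172 km), Car 70→Route 1 (308 km), Car 31→Route 7 (231 km) — total 172+308+231 = 711 km.
Row-greedy (each truck in turn takes its cheapest remaining route) gives 747 km, worse by 36.
Next-best assignment: Car 91→Route 1, Car 70→Route 5, Car 31→Route 7 = 729 km.
Swapping Car 31↔Car 70 (Car 31→Route 1 266 km, Car 70→Route 7 328 km) adds 55.
Every other assignment is strictly worse.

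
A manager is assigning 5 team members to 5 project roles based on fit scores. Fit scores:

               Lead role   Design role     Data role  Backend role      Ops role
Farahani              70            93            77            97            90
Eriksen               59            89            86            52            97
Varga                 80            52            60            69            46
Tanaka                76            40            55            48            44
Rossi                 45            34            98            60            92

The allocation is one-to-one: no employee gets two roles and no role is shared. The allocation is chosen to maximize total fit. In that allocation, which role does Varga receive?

Varga receives Backend role.

Optimal: Farahani→Design role (93 pts), Eriksen→Ops role (97 pts), Varga→Backend role (69 pts), Tanaka→Lead role (76 pts), Rossi→Data role (98 pts) — total 93+97+69+76+98 = 433 pts.
Row-greedy (each employee in turn takes its best remaining role) gives 363 pts, worse by 70.
Varga's own top role is Lead role (80 pts), but forcing Varga→Lead role and reassigning the rest optimally gives only 416 pts — worse by 17.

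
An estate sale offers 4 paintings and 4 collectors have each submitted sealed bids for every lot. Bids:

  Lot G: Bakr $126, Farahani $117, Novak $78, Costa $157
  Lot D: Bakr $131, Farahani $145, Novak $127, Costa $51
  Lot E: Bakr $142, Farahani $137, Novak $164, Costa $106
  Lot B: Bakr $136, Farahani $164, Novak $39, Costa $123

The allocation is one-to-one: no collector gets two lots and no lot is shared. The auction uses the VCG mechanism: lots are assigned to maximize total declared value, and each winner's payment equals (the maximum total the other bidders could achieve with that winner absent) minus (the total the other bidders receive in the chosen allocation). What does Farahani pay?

Farahani pays $5.

Efficient allocation: Bakr→Lot D ($131), Farahani→Lot B ($164), Novak→Lot E ($164), Costa→Lot G ($157); total welfare W = $616.
Farahani receives Lot B at value $164, so the others get W − 164 = $452.
Without Farahani: best allocation of the remaining 3 bidders over all 4 lots is Bakr→Lot B ($136), Novak→Lot E ($164), Costa→Lot G ($157), total $457.
VCG payment = (others' best without Farahani) − (others' welfare with Farahani) = 457 − 452 = $5.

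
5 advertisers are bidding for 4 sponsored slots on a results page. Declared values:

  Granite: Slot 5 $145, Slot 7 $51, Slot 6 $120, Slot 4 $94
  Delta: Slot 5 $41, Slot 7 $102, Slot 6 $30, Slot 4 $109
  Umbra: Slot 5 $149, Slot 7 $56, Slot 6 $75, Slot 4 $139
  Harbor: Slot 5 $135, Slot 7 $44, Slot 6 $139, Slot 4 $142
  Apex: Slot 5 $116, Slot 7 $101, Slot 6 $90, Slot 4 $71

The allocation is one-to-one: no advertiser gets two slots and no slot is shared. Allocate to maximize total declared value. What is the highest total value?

Optimal: Granite→Slot 5 ($145), Delta→Slot 7 ($102), Harbor→Slot 6 ($139), Umbra→Slot 4 ($139) — total 145+102+139+139 = $525.
Row-greedy (each advertiser in turn takes its best remaining slot) gives $373, worse by 152.

Max total: $525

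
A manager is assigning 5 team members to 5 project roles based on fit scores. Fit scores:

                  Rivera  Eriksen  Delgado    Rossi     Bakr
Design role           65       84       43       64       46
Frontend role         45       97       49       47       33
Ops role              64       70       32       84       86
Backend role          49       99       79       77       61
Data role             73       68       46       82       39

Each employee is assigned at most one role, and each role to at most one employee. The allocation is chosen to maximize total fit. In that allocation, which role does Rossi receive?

Rossi receives Data role.

This is the linear assignment problem.
Optimal: Rivera→Design role (65 pts), Eriksen→Frontend role (97 pts), Delgado→Backend role (79 pts), Rossi→Data role (82 pts), Bakr→Ops role (86 pts) — total 65+97+79+82+86 = 409 pts.
Column-greedy (each role in turn goes to its best remaining employee) gives 369 pts, worse by 40.
Next-best assignment: Rivera→Data role, Eriksen→Frontend role, Delgado→Backend role, Rossi→Design role, Bakr→Ops role = 399 pts.
Swapping Delgado↔Eriksen (Delgado→Frontend role 49 pts, Eriksen→Backend role 99 pts) loses 28.
Every other assignment is strictly worse.
Rossi's own top role is Ops role (84 pts), but forcing Rossi→Ops role and reassigning the rest optimally gives only 379 pts — worse by 30.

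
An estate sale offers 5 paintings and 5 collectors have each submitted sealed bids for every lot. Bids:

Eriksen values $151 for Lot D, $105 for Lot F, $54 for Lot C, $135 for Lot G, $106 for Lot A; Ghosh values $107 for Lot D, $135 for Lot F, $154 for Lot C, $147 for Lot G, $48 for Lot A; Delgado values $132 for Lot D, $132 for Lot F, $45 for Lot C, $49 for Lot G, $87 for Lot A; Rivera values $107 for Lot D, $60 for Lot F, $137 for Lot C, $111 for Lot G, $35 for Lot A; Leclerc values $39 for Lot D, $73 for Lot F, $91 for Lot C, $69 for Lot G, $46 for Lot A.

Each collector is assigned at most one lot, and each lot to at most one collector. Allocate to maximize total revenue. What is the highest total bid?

Max total: $613

Optimal: Eriksen→Lot D ($151), Ghosh→Lot G ($147), Delgado→Lot F ($132), Rivera→Lot C ($137), Leclerc→Lot A ($46) — total 151+147+132+137+46 = $613.
Column-greedy (each lot in turn goes to its best remaining collector) gives $579, worse by 34.
Next-best assignment: Eriksen→Lot D, Ghosh→Lot G, Delgado→Lot A, Rivera→Lot C, Leclerc→Lot F = $595.
Every other assignment is strictly worse.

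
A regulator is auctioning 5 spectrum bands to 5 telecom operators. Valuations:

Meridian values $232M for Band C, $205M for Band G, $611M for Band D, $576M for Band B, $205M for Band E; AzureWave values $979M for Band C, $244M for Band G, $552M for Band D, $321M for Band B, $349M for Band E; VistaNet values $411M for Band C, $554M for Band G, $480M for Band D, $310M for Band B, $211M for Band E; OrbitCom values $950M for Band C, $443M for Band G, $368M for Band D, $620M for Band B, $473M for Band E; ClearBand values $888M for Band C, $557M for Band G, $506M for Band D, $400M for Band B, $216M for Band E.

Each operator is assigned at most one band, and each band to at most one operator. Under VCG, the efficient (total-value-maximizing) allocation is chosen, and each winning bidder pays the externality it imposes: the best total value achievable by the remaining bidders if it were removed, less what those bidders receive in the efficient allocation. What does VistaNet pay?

Efficient allocation: Meridian→Band B ($576M), AzureWave→Band C ($979M), VistaNet→Band G ($554M), OrbitCom→Band E ($473M), ClearBand→Band D ($506M); total welfare W = $3088M.
VistaNet receives Band G at value $554M, so the others get W − 554 = $2534M.
Without VistaNet: best allocation of the remaining 4 bidders over all 5 bands is Meridian→Band D ($611M), AzureWave→Band C ($979M), OrbitCom→Band B ($620M), ClearBand→Band G ($557M), total $2767M.
VCG payment = (others' best without VistaNet) − (others' welfare with VistaNet) = 2767 − 2534 = $233M.

VistaNet pays $233M.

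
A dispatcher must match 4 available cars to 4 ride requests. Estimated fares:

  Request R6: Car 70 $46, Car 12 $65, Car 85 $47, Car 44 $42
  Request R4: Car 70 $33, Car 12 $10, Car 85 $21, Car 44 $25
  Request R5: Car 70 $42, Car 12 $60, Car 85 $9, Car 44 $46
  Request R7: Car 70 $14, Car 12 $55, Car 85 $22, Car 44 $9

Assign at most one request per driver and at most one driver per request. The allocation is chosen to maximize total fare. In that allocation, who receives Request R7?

Car 12 receives Request R7.

Optimal: Car 70→Request R4 ($33), Car 12→Request R7 ($55), Car 85→Request R6 ($47), Car 44→Request R5 ($46) — total 33+55+47+46 = $181.
Checked against all permutations: $181 is optimal.
Car 12's own top request is Request R6 ($65), but forcing Car 12→Request R6 and reassigning the rest optimally gives only $166 — worse by 15.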